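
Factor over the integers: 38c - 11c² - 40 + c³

Trying the rational-root candidates, c = 5 is a root, giving the factor (c - 5) and quotient c² - 6c + 8.
The remaining quadratic factors as (c - 4)(c - 2).

(c - 2)(c - 4)(c - 5)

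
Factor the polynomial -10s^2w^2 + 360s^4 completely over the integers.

Every term has a factor of 10s^2. Then 36s^2 - w^2 = (6s)² − (w)².

10s^2(6s + w)(6s - w)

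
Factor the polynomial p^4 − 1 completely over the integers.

Write as (p^2)² − (1)², then factor p^2 − 1 once more.

(p + 1)·(p − 1)·(p^2 + 1)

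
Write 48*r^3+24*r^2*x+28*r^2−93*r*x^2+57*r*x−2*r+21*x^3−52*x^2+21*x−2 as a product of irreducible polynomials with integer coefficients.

(3*r−3*x+1)*(4*r+7*x−1)*(4*r−x+2)

Group: 4*r*(12*r^2+9*r*x+r−21*x^2+10*x−1) + (−x+2)*(12*r^2+9*r*x+r−21*x^2+10*x−1); both groups contain (12*r^2+9*r*x+r−21*x^2+10*x−1), so (4*r−x+2) is a factor with cofactor 12*r^2+9*r*x+r−21*x^2+10*x−1.
The cofactor groups again: 12*r^2+9*r*x+r−21*x^2+10*x−1 = 3*r*(4*r+7*x−1) + (−3*x+1)*(4*r+7*x−1); both groups contain (4*r+7*x−1), giving (3*r−3*x+1)*(4*r+7*x−1).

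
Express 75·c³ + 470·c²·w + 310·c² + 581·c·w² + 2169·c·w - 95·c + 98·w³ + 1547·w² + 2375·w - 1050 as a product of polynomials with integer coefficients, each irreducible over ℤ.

(3·c + 14·w - 5)·(5·c + 7·w + 15)·(5·c + w + 14)

Group: 5·c·(15·c² + 73·c·w + 17·c + 14·w² + 191·w - 70) + (7·w + 15)·(15·c² + 73·c·w + 17·c + 14·w² + 191·w - 70); both groups contain (15·c² + 73·c·w + 17·c + 14·w² + 191·w - 70), so (5·c + 7·w + 15) is a factor with cofactor 15·c² + 73·c·w + 17·c + 14·w² + 191·w - 70.
The cofactor groups again: 15·c² + 73·c·w + 17·c + 14·w² + 191·w - 70 = 5·c·(3·c + 14·w - 5) + (w + 14)·(3·c + 14·w - 5); both groups contain (3·c + 14·w - 5), giving (5·c + w + 14)·(3·c + 14·w - 5).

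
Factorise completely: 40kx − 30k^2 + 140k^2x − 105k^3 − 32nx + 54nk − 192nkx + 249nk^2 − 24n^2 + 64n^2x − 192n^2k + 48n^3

(3n − 3k + 4x)(4n − 5k)(4n − 7k − 2)

Group: 4n(12n^2 − 27nk + 16nx + 15k^2 − 20kx) + (−7k − 2)(12n^2 − 27nk + 16nx + 15k^2 − 20kx); both groups contain (12n^2 − 27nk + 16nx + 15k^2 − 20kx), so (4n − 7k − 2) is a factor with cofactor 12n^2 − 27nk + 16nx + 15k^2 − 20kx.
The cofactor groups again: 12n^2 − 27nk + 16nx + 15k^2 − 20kx = 4n(3n − 3k + 4x) − 5k(3n − 3k + 4x); both groups contain (3n − 3k + 4x), giving (4n − 5k)(3n − 3k + 4x).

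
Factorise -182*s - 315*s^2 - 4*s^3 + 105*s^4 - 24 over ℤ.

Trying the rational-root candidates, s = -1/5 is a root, so (5*s + 1) is a factor; dividing leaves 21*s^3 - 5*s^2 - 62*s - 24.
Continuing, s = -4/3 is a root, so (3*s + 4) divides it; the quotient is 7*s^2 - 11*s - 6.
The remaining quadratic factors as (7*s + 3)(s - 2).

(3*s + 4)*(5*s + 1)*(7*s + 3)*(s - 2)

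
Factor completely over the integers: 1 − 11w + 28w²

(4w − 1)(7w − 1)

Need a pair with product 28·1 = 28 and sum −11: that's −7 and −4.
Split the middle term: 28w² − 7w − 4w + 1 = 7w(4w − 1) − (4w − 1).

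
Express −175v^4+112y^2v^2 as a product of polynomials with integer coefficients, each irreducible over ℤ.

7v^2(4y−5v)(4y+5v)

Every term has a factor of 7v^2. Then 16y^2−25v^2 = (4y)² − (5v)².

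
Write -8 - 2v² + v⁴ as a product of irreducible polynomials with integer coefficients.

(v + 2)(v - 2)(v² + 2)

Substitute u = v² to get a quadratic in u, then factor.
v² + 2 is irreducible over ℤ (always positive, so no real roots).
v² - 4 is a difference of squares.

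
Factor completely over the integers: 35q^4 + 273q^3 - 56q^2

7q^2(5q - 1)(q + 8)

Pull out the common factor 7q^2, then factor the remaining trinomial.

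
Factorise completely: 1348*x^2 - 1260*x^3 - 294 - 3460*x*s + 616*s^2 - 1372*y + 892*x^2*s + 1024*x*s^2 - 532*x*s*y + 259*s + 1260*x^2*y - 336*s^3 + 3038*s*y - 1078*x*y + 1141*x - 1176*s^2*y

-(10*x - 12*s + 7)*(14*x - 4*s - 14*y - 3)*(9*x + 7*s - 14)

Group: 9*x*(-140*x^2 + 208*x*s + 140*x*y - 68*x - 48*s^2 - 168*s*y - 8*s + 98*y + 21) + (7*s - 14)*(-140*x^2 + 208*x*s + 140*x*y - 68*x - 48*s^2 - 168*s*y - 8*s + 98*y + 21); both groups contain (-140*x^2 + 208*x*s + 140*x*y - 68*x - 48*s^2 - 168*s*y - 8*s + 98*y + 21), so (9*x + 7*s - 14) is a factor with cofactor -140*x^2 + 208*x*s + 140*x*y - 68*x - 48*s^2 - 168*s*y - 8*s + 98*y + 21.
The cofactor groups again: -140*x^2 + 208*x*s + 140*x*y - 68*x - 48*s^2 - 168*s*y - 8*s + 98*y + 21 = -14*x*(10*x - 12*s + 7) + (4*s + 14*y + 3)*(10*x - 12*s + 7); both groups contain (10*x - 12*s + 7), giving -(14*x - 4*s - 14*y - 3)*(10*x - 12*s + 7).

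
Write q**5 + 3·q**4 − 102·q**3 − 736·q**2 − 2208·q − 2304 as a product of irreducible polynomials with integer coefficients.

Among the possible rational roots, q = −2 is a root, giving the factor (q + 2) and quotient q**4 + q**3 − 104·q**2 − 528·q − 1152.
Then q = −8 is a root, giving the factor (q + 8) and quotient q**3 − 7·q**2 − 48·q − 144.
Continuing, q = 12 is a root, so (q − 12) is a factor; dividing leaves q**2 + 5·q + 12.
The quadratic q**2 + 5·q + 12 has discriminant −23 < 0 and is irreducible over ℤ.

(q + 2)·(q + 8)·(q − 12)·(q**2 + 5·q + 12)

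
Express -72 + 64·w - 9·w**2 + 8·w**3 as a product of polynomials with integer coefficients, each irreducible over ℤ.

(8·w - 9)·(w**2 + 8)

Group as (8·w**3 + 64·w) + (-9·w**2 - 72) = 8·w·(w**2 + 8) - 9·(w**2 + 8).
Both groups share the factor (w**2 + 8).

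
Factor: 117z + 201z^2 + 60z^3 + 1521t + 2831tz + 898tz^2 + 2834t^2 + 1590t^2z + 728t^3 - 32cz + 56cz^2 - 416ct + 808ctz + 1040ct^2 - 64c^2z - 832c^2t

-(13t + z)(8c + 4t + 5z + 13)(8c - 14t - 12z - 9)

Group: 13t(-64c^2 + 80ct + 56cz - 32c + 56t^2 + 118tz + 218t + 60z^2 + 201z + 117) + z(-64c^2 + 80ct + 56cz - 32c + 56t^2 + 118tz + 218t + 60z^2 + 201z + 117); both groups contain (-64c^2 + 80ct + 56cz - 32c + 56t^2 + 118tz + 218t + 60z^2 + 201z + 117), so (13t + z) is a factor with cofactor -64c^2 + 80ct + 56cz - 32c + 56t^2 + 118tz + 218t + 60z^2 + 201z + 117.
The cofactor groups again: -64c^2 + 80ct + 56cz - 32c + 56t^2 + 118tz + 218t + 60z^2 + 201z + 117 = -8c(8c - 14t - 12z - 9) + (-4t - 5z - 13)(8c - 14t - 12z - 9); both groups contain (8c - 14t - 12z - 9), giving -(8c + 4t + 5z + 13)(8c - 14t - 12z - 9).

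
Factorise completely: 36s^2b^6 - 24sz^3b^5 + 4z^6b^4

Every term has a factor of 4b^4; factoring it out leaves 9s^2b^2 - 6sz^3b + z^6.
Recognize a perfect-square trinomial with the parts 3sb and z^3.

4b^4(3sb - z^3)^2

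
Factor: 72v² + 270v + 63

9(2v + 7)(4v + 1)

Pull out the common factor 9, then factor the remaining trinomial.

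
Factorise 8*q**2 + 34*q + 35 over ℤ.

(2*q + 5)*(4*q + 7)

Need a pair with product 8·35 = 280 and sum 34: that's 14 and 20.
Split the middle term: 8*q**2 + 14*q + 20*q + 35 = 2*q*(4*q + 7) + 5*(4*q + 7).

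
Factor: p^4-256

(p+4)(p-4)(p^2+16)

(p)⁴ − (4)⁴ = ((p)² − (4)²)((p)² + (4)²); the first factor splits again, the second (p^2+16) is irreducible.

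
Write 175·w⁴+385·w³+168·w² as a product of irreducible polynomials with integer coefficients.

Pull out the common factor 7·w², then factor the remaining trinomial.

7·w²·(5·w+3)·(5·w+8)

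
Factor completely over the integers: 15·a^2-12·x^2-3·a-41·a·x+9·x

(15·a+4·x-3)·(a-3·x)

Group: a·(15·a+4·x-3) - 3·x·(15·a+4·x-3); both groups contain (15·a+4·x-3).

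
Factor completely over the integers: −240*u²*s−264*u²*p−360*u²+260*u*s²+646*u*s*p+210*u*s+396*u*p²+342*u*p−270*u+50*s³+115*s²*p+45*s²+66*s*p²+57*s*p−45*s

−(4*u−5*s−6*p+3)*(10*s+11*p+15)*(6*u+s)

Group: 6*u*(−40*u*s−44*u*p−60*u+50*s²+115*s*p+45*s+66*p²+57*p−45) + s*(−40*u*s−44*u*p−60*u+50*s²+115*s*p+45*s+66*p²+57*p−45); both groups contain (−40*u*s−44*u*p−60*u+50*s²+115*s*p+45*s+66*p²+57*p−45), so (6*u+s) is a factor with cofactor −40*u*s−44*u*p−60*u+50*s²+115*s*p+45*s+66*p²+57*p−45.
The cofactor groups again: −40*u*s−44*u*p−60*u+50*s²+115*s*p+45*s+66*p²+57*p−45 = −4*u*(10*s+11*p+15) + (5*s+6*p−3)*(10*s+11*p+15); both groups contain (10*s+11*p+15), giving −(4*u−5*s−6*p+3)*(10*s+11*p+15).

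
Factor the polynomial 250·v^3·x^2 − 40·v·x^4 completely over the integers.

Every term has a factor of 10·v·x^2. Then 25·v^2 − 4·x^2 = (5·v)² − (2·x)².

10·v·x^2·(5·v + 2·x)·(5·v − 2·x)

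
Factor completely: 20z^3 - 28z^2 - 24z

Pull out the common factor 4z, then factor the remaining trinomial.

4z(5z + 3)(z - 2)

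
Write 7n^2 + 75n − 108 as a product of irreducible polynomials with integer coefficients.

Need a pair with product 7·(−108) = −756 and sum 75: that's −9 and 84.
Split the middle term: 7n^2 − 9n + 84n − 108 = n(7n − 9) + 12(7n − 9).

(7n − 9)(n + 12)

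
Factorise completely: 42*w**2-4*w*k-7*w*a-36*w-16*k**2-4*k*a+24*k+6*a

(6*w-4*k-a)*(7*w+4*k-6)

Group: 7*w*(6*w-4*k-a) + (4*k-6)*(6*w-4*k-a); both groups contain (6*w-4*k-a).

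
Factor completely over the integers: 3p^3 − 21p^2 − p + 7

Group as (3p^3 − p) + (−21p^2 + 7) = p(3p^2 − 1) − 7(3p^2 − 1).
Both groups share the factor (3p^2 − 1).

(p − 7)(3p^2 − 1)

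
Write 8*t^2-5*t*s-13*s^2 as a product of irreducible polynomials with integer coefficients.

(8*t-13*s)*(t+s)

Group: 8*t*(t+s) - 13*s*(t+s); both groups contain (t+s).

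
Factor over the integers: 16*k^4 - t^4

Difference of squares twice: with A = 2*k and B = t, A⁴ − B⁴ = (A² − B²)(A² + B²), and A² − B² factors again.

(2*k + t)*(2*k - t)*(4*k^2 + t^2)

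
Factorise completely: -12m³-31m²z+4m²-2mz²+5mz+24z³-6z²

Group: 3m(-4m²-5mz+6z²) + (4z-1)(-4m²-5mz+6z²); both groups contain (-4m²-5mz+6z²), so (3m+4z-1) is a factor with cofactor -4m²-5mz+6z².
The cofactor groups again: -4m²-5mz+6z² = -4m(m+2z) + 3z(m+2z); both groups contain (m+2z), giving -(4m-3z)(m+2z).

-(3m+4z-1)(4m-3z)(m+2z)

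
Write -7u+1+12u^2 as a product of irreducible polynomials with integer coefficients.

Need a pair with product 12·1 = 12 and sum -7: that's -3 and -4.
Split the middle term: 12u^2-3u - 4u+1 = 3u(4u-1) - (4u-1).

(3u-1)(4u-1)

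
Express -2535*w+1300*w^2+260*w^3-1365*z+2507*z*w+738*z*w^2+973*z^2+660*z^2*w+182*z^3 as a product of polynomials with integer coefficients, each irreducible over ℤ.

(13*z+10*w-15)*(7*z+13*w)*(2*z+2*w+13)

Group: 7*z*(26*z^2+46*z*w+139*z+20*w^2+100*w-195) + 13*w*(26*z^2+46*z*w+139*z+20*w^2+100*w-195); both groups contain (26*z^2+46*z*w+139*z+20*w^2+100*w-195), so (7*z+13*w) is a factor with cofactor 26*z^2+46*z*w+139*z+20*w^2+100*w-195.
The cofactor groups again: 26*z^2+46*z*w+139*z+20*w^2+100*w-195 = 2*z*(13*z+10*w-15) + (2*w+13)*(13*z+10*w-15); both groups contain (13*z+10*w-15), giving (2*z+2*w+13)*(13*z+10*w-15).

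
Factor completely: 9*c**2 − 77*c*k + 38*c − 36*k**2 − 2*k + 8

(9*c + 4*k + 2)*(c − 9*k + 4)

Group: 9*c*(c − 9*k + 4) + (4*k + 2)*(c − 9*k + 4); both groups contain (c − 9*k + 4).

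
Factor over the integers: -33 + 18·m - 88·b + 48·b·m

(6·m - 11)·(8·b + 3)

Group as (48·b·m - 88·b) + (18·m - 33) = 8·b·(6·m - 11) + 3·(6·m - 11).
Both groups share the factor (6·m - 11).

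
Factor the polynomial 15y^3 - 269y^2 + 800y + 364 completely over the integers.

(3y - 13)(5y + 2)(y - 14)

Trying the rational-root candidates, y = 13/3 is a root, giving the factor (3y - 13) and quotient 5y^2 - 68y - 28.
The remaining quadratic factors as (5y + 2)(y - 14).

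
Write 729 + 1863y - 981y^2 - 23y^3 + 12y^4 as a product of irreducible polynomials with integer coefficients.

Among the possible rational roots, y = -9 is a root, giving the factor (y + 9) and quotient 12y^3 - 131y^2 + 198y + 81.
Continuing, y = -1/3 is a root, so (3y + 1) is a factor; dividing leaves 4y^2 - 45y + 81.
The remaining quadratic factors as (4y - 9)(y - 9).

(3y + 1)(4y - 9)(y + 9)(y - 9)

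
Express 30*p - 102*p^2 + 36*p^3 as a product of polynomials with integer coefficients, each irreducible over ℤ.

6*p*(2*p - 5)*(3*p - 1)

Pull out the common factor 6*p, then factor the remaining trinomial.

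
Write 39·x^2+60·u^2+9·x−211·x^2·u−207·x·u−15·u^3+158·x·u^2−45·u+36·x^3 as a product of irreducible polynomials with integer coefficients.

Group: 4·x·(9·x^2−46·x·u+3·x+5·u^2−15·u) + (−3·u+3)·(9·x^2−46·x·u+3·x+5·u^2−15·u); both groups contain (9·x^2−46·x·u+3·x+5·u^2−15·u), so (4·x−3·u+3) is a factor with cofactor 9·x^2−46·x·u+3·x+5·u^2−15·u.
The cofactor groups again: 9·x^2−46·x·u+3·x+5·u^2−15·u = 9·x·(x−5·u) + (−u+3)·(x−5·u); both groups contain (x−5·u), giving (9·x−u+3)·(x−5·u).

(4·x−3·u+3)·(x−5·u)·(9·x−u+3)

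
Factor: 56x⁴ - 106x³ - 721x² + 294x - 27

Testing divisors of the constant over divisors of the leading coefficient, x = 1/7 is a root, giving the factor (7x - 1) and quotient 8x³ - 14x² - 105x + 27.
Continuing, x = 9/2 is a root, so (2x - 9) divides it; the quotient is 4x² + 11x - 3.
The remaining quadratic factors as (x + 3)(4x - 1).

(2x - 9)(4x - 1)(7x - 1)(x + 3)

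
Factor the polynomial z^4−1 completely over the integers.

Write as (z^2)² − (1)², then factor z^2−1 once more.

(z+1)(z−1)(z^2+1)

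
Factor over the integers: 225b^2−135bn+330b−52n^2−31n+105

(15b+4n+7)(15b−13n+15)

Group: 15b(15b+4n+7) + (−13n+15)(15b+4n+7); both groups contain (15b+4n+7).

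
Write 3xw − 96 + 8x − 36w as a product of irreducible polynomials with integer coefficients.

Group as (3xw + 8x) + (−36w − 96) = x(3w + 8) − 12(3w + 8).
Both groups share the factor (3w + 8).

(3w + 8)(x − 12)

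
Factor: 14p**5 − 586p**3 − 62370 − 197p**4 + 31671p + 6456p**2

Testing divisors of the constant over divisors of the leading coefficient, p = 15/2 is a root, giving the factor (2p − 15) and quotient 7p**4 − 46p**3 − 638p**2 − 1557p + 4158.
Next, p = 11/7 is a root, so (7p − 11) is a factor; dividing leaves p**3 − 5p**2 − 99p − 378.
Then p = 14 is a root, so (p − 14) is a factor; dividing leaves p**2 + 9p + 27.
The quadratic p**2 + 9p + 27 has discriminant −27 < 0 and is irreducible over ℤ.

(2p − 15)(7p − 11)(p − 14)(p**2 + 9p + 27)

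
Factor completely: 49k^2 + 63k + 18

(7k + 3)(7k + 6)

Need a pair with product 49·18 = 882 and sum 63: that's 42 and 21.
Split the middle term: 49k^2 + 42k + 21k + 18 = 7k(7k + 6) + 3(7k + 6).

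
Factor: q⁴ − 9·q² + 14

(q² − 2)·(q² − 7)

Substitute u = q² to get a quadratic in u, then factor.
q² − 2 is irreducible over ℤ (2 is not a perfect square).
q² − 7 is irreducible over ℤ (7 is not a perfect square).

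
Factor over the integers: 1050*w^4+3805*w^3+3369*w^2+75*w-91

Testing divisors of the constant over divisors of the leading coefficient, w = -13/6 is a root, so (6*w+13) is a factor; dividing leaves 175*w^3+255*w^2+9*w-7.
Continuing, w = -7/5 is a root, so (5*w+7) is a factor; dividing leaves 35*w^2+2*w-1.
The remaining quadratic factors as (7*w-1)(5*w+1).

(5*w+1)*(5*w+7)*(6*w+13)*(7*w-1)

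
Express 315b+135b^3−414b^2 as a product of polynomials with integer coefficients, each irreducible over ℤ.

Pull out the common factor 9b, then factor the remaining trinomial.

9b(3b−5)(5b−7)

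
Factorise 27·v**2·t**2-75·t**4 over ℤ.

Every term has a factor of 3·t**2. Then 9·v**2-25·t**2 = (3·v)² − (5·t)².

3·t**2·(3·v-5·t)·(3·v+5·t)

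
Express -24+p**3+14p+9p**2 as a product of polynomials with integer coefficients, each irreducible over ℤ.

(p+4)(p+6)(p-1)

Testing divisors of the constant over divisors of the leading coefficient, p = -6 is a root, so (p+6) divides it; the quotient is p**2+3p-4.
The remaining quadratic factors as (p-1)(p+4).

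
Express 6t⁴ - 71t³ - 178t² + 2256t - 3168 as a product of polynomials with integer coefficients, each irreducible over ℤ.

Trying the rational-root candidates, t = 11/6 is a root, so (6t - 11) is a factor; dividing leaves t³ - 10t² - 48t + 288.
Then t = 4 is a root, so (t - 4) divides it; the quotient is t² - 6t - 72.
The remaining quadratic factors as (t - 12)(t + 6).

(6t - 11)(t + 6)(t - 12)(t - 4)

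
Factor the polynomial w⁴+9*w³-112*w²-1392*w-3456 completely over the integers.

By the rational root theorem, w = -9 is a root, so (w+9) is a factor; dividing leaves w³-112*w-384.
Then w = -4 is a root, so (w+4) is a factor; dividing leaves w²-4*w-96.
The remaining quadratic factors as (w+8)(w-12).

(w+4)*(w+8)*(w+9)*(w-12)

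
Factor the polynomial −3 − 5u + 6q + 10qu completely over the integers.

(2q − 1)(5u + 3)

Group as (10qu + 6q) + (−5u − 3) = 2q(5u + 3) − (5u + 3).
Both groups share the factor (5u + 3).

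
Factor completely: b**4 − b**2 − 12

(b + 2)(b − 2)(b**2 + 3)

Substitute u = b**2 to get a quadratic in u, then factor.
b**2 − 4 is a difference of squares.
b**2 + 3 is irreducible over ℤ (always positive, so no real roots).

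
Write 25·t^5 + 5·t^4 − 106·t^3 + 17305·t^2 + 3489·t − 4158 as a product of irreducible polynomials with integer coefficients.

Trying the rational-root candidates, t = −3/5 is a root, giving the factor (5·t + 3) and quotient 5·t^4 − 2·t^3 − 20·t^2 + 3473·t − 1386.
Continuing, t = −9 is a root, so (t + 9) is a factor; dividing leaves 5·t^3 − 47·t^2 + 403·t − 154.
Next, t = 2/5 is a root, so (5·t − 2) divides it; the quotient is t^2 − 9·t + 77.
The quadratic t^2 − 9·t + 77 has discriminant −227 < 0 and is irreducible over ℤ.

(5·t + 3)·(5·t − 2)·(t + 9)·(t^2 − 9·t + 77)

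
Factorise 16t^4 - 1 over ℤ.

(2t + 1)(2t - 1)(4t^2 + 1)

Write as (4t^2)² − (1)², then factor 4t^2 - 1 once more.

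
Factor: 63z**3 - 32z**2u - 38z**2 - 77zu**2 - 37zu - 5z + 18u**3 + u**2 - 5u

Group: z(63z**2 - 95zu - 38z + 18u**2 + u - 5) + u(63z**2 - 95zu - 38z + 18u**2 + u - 5); both groups contain (63z**2 - 95zu - 38z + 18u**2 + u - 5), so (z + u) is a factor with cofactor 63z**2 - 95zu - 38z + 18u**2 + u - 5.
The cofactor groups again: 63z**2 - 95zu - 38z + 18u**2 + u - 5 = 9z(7z - 9u - 5) + (-2u + 1)(7z - 9u - 5); both groups contain (7z - 9u - 5), giving (9z - 2u + 1)(7z - 9u - 5).

(9z - 2u + 1)(7z - 9u - 5)(z + u)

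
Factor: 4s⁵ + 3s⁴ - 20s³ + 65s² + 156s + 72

Among the possible rational roots, s = -1 is a root, so (s + 1) is a factor; dividing leaves 4s⁴ - s³ - 19s² + 84s + 72.
Then s = -3/4 is a root, so (4s + 3) divides it; the quotient is s³ - s² - 4s + 24.
Then s = -3 is a root, so (s + 3) is a factor; dividing leaves s² - 4s + 8.
The quadratic s² - 4s + 8 has discriminant -16 < 0 and is irreducible over ℤ.

(4s + 3)(s + 1)(s + 3)(s² - 4s + 8)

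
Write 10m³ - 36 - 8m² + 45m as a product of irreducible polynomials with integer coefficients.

(5m - 4)(2m² + 9)

Group as (10m³ + 45m) + (-8m² - 36) = 5m(2m² + 9) - 4(2m² + 9).
Both groups share the factor (2m² + 9).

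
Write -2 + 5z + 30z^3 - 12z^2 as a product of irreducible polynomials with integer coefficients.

(5z - 2)(6z^2 + 1)

Group as (30z^3 + 5z) + (-12z^2 - 2) = 5z(6z^2 + 1) - 2(6z^2 + 1).
Both groups share the factor (6z^2 + 1).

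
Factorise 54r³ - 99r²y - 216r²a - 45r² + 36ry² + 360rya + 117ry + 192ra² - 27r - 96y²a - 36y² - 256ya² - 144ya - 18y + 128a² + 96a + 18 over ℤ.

Group: 3r(18r² - 33ry - 24ra + 3r + 12y² + 32ya + 6y - 16a - 6) + (-8a - 3)(18r² - 33ry - 24ra + 3r + 12y² + 32ya + 6y - 16a - 6); both groups contain (18r² - 33ry - 24ra + 3r + 12y² + 32ya + 6y - 16a - 6), so (3r - 8a - 3) is a factor with cofactor 18r² - 33ry - 24ra + 3r + 12y² + 32ya + 6y - 16a - 6.
The cofactor groups again: 18r² - 33ry - 24ra + 3r + 12y² + 32ya + 6y - 16a - 6 = 6r(3r - 4y + 2) + (-3y - 8a - 3)(3r - 4y + 2); both groups contain (3r - 4y + 2), giving (6r - 3y - 8a - 3)(3r - 4y + 2).

(3r - 8a - 3)(6r - 3y - 8a - 3)(3r - 4y + 2)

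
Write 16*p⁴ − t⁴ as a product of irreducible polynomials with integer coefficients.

Write as (4*p²)² − (t²)², then factor 4*p² − t² once more.

(2*p + t)*(2*p − t)*(4*p² + t²)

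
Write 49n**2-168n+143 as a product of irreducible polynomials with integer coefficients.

(7n-11)(7n-13)

Need a pair with product 49·143 = 7007 and sum -168: that's -91 and -77.
Split the middle term: 49n**2-91n - 77n+143 = 7n(7n-13) - 11(7n-13).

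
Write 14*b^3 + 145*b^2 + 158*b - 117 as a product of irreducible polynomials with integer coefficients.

Trying the rational-root candidates, b = 1/2 is a root, so (2*b - 1) is a factor; dividing leaves 7*b^2 + 76*b + 117.
The remaining quadratic factors as (7*b + 13)(b + 9).

(2*b - 1)*(7*b + 13)*(b + 9)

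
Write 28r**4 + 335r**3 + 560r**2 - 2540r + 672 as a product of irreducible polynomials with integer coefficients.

Testing divisors of the constant over divisors of the leading coefficient, r = -6 is a root, so (r + 6) is a factor; dividing leaves 28r**3 + 167r**2 - 442r + 112.
Next, r = 2/7 is a root, so (7r - 2) is a factor; dividing leaves 4r**2 + 25r - 56.
The remaining quadratic factors as (4r - 7)(r + 8).

(4r - 7)(7r - 2)(r + 6)(r + 8)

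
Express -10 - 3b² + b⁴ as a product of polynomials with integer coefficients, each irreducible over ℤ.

Substitute u = b² to get a quadratic in u, then factor.
b² + 2 is irreducible over ℤ (always positive, so no real roots).
b² - 5 is irreducible over ℤ (5 is not a perfect square).

(b² + 2)(b² - 5)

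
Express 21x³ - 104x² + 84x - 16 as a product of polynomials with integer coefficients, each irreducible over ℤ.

(3x - 2)(7x - 2)(x - 4)

Trying the rational-root candidates, x = 2/3 is a root, so (3x - 2) divides it; the quotient is 7x² - 30x + 8.
The remaining quadratic factors as (7x - 2)(x - 4).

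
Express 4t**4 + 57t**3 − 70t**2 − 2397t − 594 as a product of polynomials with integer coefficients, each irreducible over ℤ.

(4t + 1)(t + 11)(t + 9)(t − 6)

Trying the rational-root candidates, t = 6 is a root, so (t − 6) divides it; the quotient is 4t**3 + 81t**2 + 416t + 99.
Continuing, t = −1/4 is a root, giving the factor (4t + 1) and quotient t**2 + 20t + 99.
The remaining quadratic factors as (t + 11)(t + 9).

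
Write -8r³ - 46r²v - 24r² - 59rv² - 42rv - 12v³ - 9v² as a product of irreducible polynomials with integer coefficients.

Group: 4r(-2r² - 11rv - 6r - 12v² - 9v) + v(-2r² - 11rv - 6r - 12v² - 9v); both groups contain (-2r² - 11rv - 6r - 12v² - 9v), so (4r + v) is a factor with cofactor -2r² - 11rv - 6r - 12v² - 9v.
The cofactor groups again: -2r² - 11rv - 6r - 12v² - 9v = -r(2r + 3v) + (-4v - 3)(2r + 3v); both groups contain (2r + 3v), giving -(r + 4v + 3)(2r + 3v).

-(2r + 3v)(4r + v)(r + 4v + 3)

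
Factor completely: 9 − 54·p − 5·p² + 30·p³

Group as (30·p³ − 54·p) + (−5·p² + 9) = 6·p·(5·p² − 9) − (5·p² − 9).
Both groups share the factor (5·p² − 9).

(6·p − 1)·(5·p² − 9)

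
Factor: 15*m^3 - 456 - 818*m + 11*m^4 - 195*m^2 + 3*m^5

(3*m + 2)*(m + 3)*(m - 4)*(m^2 + 4*m + 19)

By the rational root theorem, m = -3 is a root, giving the factor (m + 3) and quotient 3*m^4 + 2*m^3 + 9*m^2 - 222*m - 152.
Next, m = 4 is a root, so (m - 4) is a factor; dividing leaves 3*m^3 + 14*m^2 + 65*m + 38.
Next, m = -2/3 is a root, giving the factor (3*m + 2) and quotient m^2 + 4*m + 19.
The quadratic m^2 + 4*m + 19 has discriminant -60 < 0 and is irreducible over ℤ.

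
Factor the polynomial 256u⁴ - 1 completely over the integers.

Difference of squares twice: with A = 4u and B = 1, A⁴ − B⁴ = (A² − B²)(A² + B²), and A² − B² factors again.

(4u + 1)(4u - 1)(16u² + 1)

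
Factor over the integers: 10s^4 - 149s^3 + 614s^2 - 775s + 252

Among the possible rational roots, s = 9 is a root, so (s - 9) is a factor; dividing leaves 10s^3 - 59s^2 + 83s - 28.
Then s = 7/5 is a root, giving the factor (5s - 7) and quotient 2s^2 - 9s + 4.
The remaining quadratic factors as (s - 4)(2s - 1).

(2s - 1)(5s - 7)(s - 4)(s - 9)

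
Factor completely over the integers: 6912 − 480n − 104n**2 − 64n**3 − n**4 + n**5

By the rational root theorem, n = 9 is a root, so (n − 9) divides it; the quotient is n**4 + 8n**3 + 8n**2 − 32n − 768.
Continuing, n = 4 is a root, so (n − 4) is a factor; dividing leaves n**3 + 12n**2 + 56n + 192.
Then n = −8 is a root, giving the factor (n + 8) and quotient n**2 + 4n + 24.
The quadratic n**2 + 4n + 24 has discriminant −80 < 0 and is irreducible over ℤ.

(n + 8)(n − 4)(n − 9)(n**2 + 4n + 24)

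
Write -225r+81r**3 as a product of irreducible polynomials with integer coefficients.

9r(3r+5)(3r-5)

Factor out 9r, leaving 9r**2-25, which is a difference of two squares.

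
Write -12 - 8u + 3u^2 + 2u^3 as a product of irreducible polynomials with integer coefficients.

Group as (2u^3 - 8u) + (3u^2 - 12) = 2u(u^2 - 4) + 3(u^2 - 4).
Both groups share the factor (u^2 - 4).

(2u + 3)(u + 2)(u - 2)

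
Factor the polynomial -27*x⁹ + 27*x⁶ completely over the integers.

-27*x⁶*(x - 1)*(x² + x + 1)

Factor out 27*x⁶ first: what remains is -x³ + 1.
Recognize a difference of cubes with the parts 1 and x.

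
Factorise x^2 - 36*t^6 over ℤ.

-(6*t^3 + x)*(6*t^3 - x)

Recognize a difference of squares with the parts x and 6*t^3.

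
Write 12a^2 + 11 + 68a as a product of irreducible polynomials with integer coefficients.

Need a pair with product 12·11 = 132 and sum 68: that's 2 and 66.
Split the middle term: 12a^2 + 2a + 66a + 11 = 2a(6a + 1) + 11(6a + 1).

(2a + 11)(6a + 1)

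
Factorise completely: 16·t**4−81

(2·t+3)·(2·t−3)·(4·t**2+9)

(2·t)⁴ − (3)⁴ = ((2·t)² − (3)²)((2·t)² + (3)²); the first factor splits again, the second (4·t**2+9) is irreducible.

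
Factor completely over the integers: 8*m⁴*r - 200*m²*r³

Factor out 8*m²*r, leaving m² - 25*r², which is a difference of two squares.

8*m²*r*(m + 5*r)*(m - 5*r)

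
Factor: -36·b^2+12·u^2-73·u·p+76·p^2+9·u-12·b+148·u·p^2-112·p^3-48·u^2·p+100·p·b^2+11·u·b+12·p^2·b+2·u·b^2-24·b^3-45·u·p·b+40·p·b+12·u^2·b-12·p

-(3·u-4·p-4·b)·(4·p-b-1)·(4·u-7·p+6·b+3)

Group: 3·u·(-16·u·p+4·u·b+4·u+28·p^2-31·p·b-19·p+6·b^2+9·b+3) + (-4·p-4·b)·(-16·u·p+4·u·b+4·u+28·p^2-31·p·b-19·p+6·b^2+9·b+3); both groups contain (-16·u·p+4·u·b+4·u+28·p^2-31·p·b-19·p+6·b^2+9·b+3), so (3·u-4·p-4·b) is a factor with cofactor -16·u·p+4·u·b+4·u+28·p^2-31·p·b-19·p+6·b^2+9·b+3.
The cofactor groups again: -16·u·p+4·u·b+4·u+28·p^2-31·p·b-19·p+6·b^2+9·b+3 = -4·p·(4·u-7·p+6·b+3) + (b+1)·(4·u-7·p+6·b+3); both groups contain (4·u-7·p+6·b+3), giving -(4·p-b-1)·(4·u-7·p+6·b+3).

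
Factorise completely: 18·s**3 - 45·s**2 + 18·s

Pull out the common factor 9·s, then factor the remaining trinomial.

9·s·(2·s - 1)·(s - 2)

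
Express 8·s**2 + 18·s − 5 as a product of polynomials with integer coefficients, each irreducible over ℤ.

Need a pair with product 8·(−5) = −40 and sum 18: that's −2 and 20.
Split the middle term: 8·s**2 − 2·s + 20·s − 5 = 2·s·(4·s − 1) + 5·(4·s − 1).

(2·s + 5)·(4·s − 1)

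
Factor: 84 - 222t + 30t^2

6(5t - 2)(t - 7)

Pull out the common factor 6, then factor the remaining trinomial.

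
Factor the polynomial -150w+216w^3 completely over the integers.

Factor out 6w, leaving 36w^2-25, which is a difference of two squares.

6w(6w+5)(6w-5)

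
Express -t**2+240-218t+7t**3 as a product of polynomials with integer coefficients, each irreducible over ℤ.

(7t-8)(t+6)(t-5)

By the rational root theorem, t = 8/7 is a root, giving the factor (7t-8) and quotient t**2+t-30.
The remaining quadratic factors as (t-5)(t+6).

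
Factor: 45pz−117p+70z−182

(5z−13)(9p+14)

Group as (45pz−117p) + (70z−182) = 9p(5z−13) + 14(5z−13).
Both groups share the factor (5z−13).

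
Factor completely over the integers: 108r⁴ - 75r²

Pull out the common factor 3r²; 36r² - 25 is a difference of squares.

3r²(6r + 5)(6r - 5)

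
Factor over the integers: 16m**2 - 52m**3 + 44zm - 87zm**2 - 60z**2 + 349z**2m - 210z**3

Group: z(-210z**2 + 139zm - 60z + 52m**2 - 16m) - m(-210z**2 + 139zm - 60z + 52m**2 - 16m); both groups contain (-210z**2 + 139zm - 60z + 52m**2 - 16m), so (z - m) is a factor with cofactor -210z**2 + 139zm - 60z + 52m**2 - 16m.
The cofactor groups again: -210z**2 + 139zm - 60z + 52m**2 - 16m = -15z(14z - 13m + 4) - 4m(14z - 13m + 4); both groups contain (14z - 13m + 4), giving -(15z + 4m)(14z - 13m + 4).

-(14z - 13m + 4)(z - m)(15z + 4m)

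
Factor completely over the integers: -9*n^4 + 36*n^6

9*n^4*(2*n + 1)*(2*n - 1)

Pull out the common factor 9*n^4, leaving 4*n^2 - 1.
Recognize a difference of squares with the parts 2*n and 1.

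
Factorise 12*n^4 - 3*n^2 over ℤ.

3*n^2*(2*n + 1)*(2*n - 1)

Every term has a factor of 3*n^2. Then 4*n^2 - 1 = (2*n)² − (1)².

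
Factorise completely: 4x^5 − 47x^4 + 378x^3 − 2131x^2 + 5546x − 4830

By the rational root theorem, x = 5 is a root, so (x − 5) is a factor; dividing leaves 4x^4 − 27x^3 + 243x^2 − 916x + 966.
Continuing, x = 3 is a root, so (x − 3) is a factor; dividing leaves 4x^3 − 15x^2 + 198x − 322.
Next, x = 7/4 is a root, so (4x − 7) divides it; the quotient is x^2 − 2x + 46.
The quadratic x^2 − 2x + 46 has discriminant −180 < 0 and is irreducible over ℤ.

(4x − 7)(x − 3)(x − 5)(x^2 − 2x + 46)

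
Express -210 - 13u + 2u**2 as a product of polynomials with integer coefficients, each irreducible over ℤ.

Need a pair with product 2·(-210) = -420 and sum -13: that's -28 and 15.
Split the middle term: 2u**2 - 28u + 15u - 210 = 2u(u - 14) + 15(u - 14).

(2u + 15)(u - 14)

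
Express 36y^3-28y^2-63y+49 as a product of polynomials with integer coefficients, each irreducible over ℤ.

(9y-7)(4y^2-7)

Group as (36y^3-63y) + (-28y^2+49) = 9y(4y^2-7) - 7(4y^2-7).
Both groups share the factor (4y^2-7).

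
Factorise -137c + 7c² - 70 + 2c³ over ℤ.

(2c + 1)(c + 10)(c - 7)

By the rational root theorem, c = 7 is a root, so (c - 7) divides it; the quotient is 2c² + 21c + 10.
The remaining quadratic factors as (c + 10)(2c + 1).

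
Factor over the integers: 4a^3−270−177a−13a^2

Testing divisors of the constant over divisors of the leading coefficient, a = −15/4 is a root, so (4a+15) is a factor; dividing leaves a^2−7a−18.
The remaining quadratic factors as (a−9)(a+2).

(4a+15)(a+2)(a−9)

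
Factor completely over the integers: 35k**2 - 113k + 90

(5k - 9)(7k - 10)

Need a pair with product 35·90 = 3150 and sum -113: that's -63 and -50.
Split the middle term: 35k**2 - 63k - 50k + 90 = 7k(5k - 9) - 10(5k - 9).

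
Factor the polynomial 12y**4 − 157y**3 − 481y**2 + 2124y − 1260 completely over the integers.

Testing divisors of the constant over divisors of the leading coefficient, y = −14/3 is a root, so (3y + 14) is a factor; dividing leaves 4y**3 − 71y**2 + 171y − 90.
Continuing, y = 3/4 is a root, so (4y − 3) is a factor; dividing leaves y**2 − 17y + 30.
The remaining quadratic factors as (y − 15)(y − 2).

(3y + 14)(4y − 3)(y − 15)(y − 2)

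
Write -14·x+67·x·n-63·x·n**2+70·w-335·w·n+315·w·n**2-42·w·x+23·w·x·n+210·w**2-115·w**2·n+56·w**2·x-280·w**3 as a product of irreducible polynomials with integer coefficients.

Group: 5·w·(-56·w**2-23·w·n+42·w+63·n**2-67·n+14) - x·(-56·w**2-23·w·n+42·w+63·n**2-67·n+14); both groups contain (-56·w**2-23·w·n+42·w+63·n**2-67·n+14), so (5·w-x) is a factor with cofactor -56·w**2-23·w·n+42·w+63·n**2-67·n+14.
The cofactor groups again: -56·w**2-23·w·n+42·w+63·n**2-67·n+14 = -8·w·(7·w+9·n-7) + (7·n-2)·(7·w+9·n-7); both groups contain (7·w+9·n-7), giving -(8·w-7·n+2)·(7·w+9·n-7).

-(8·w-7·n+2)·(5·w-x)·(7·w+9·n-7)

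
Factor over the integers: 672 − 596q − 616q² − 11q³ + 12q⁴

Trying the rational-root candidates, q = −7/4 is a root, so (4q + 7) divides it; the quotient is 3q³ − 8q² − 140q + 96.
Then q = 2/3 is a root, so (3q − 2) divides it; the quotient is q² − 2q − 48.
The remaining quadratic factors as (q + 6)(q − 8).

(3q − 2)(4q + 7)(q + 6)(q − 8)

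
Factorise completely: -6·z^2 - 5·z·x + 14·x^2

-(6·z - 7·x)·(z + 2·x)

Group: -z·(6·z - 7·x) - 2·x·(6·z - 7·x); both groups contain (6·z - 7·x).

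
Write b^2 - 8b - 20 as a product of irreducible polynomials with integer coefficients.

Two integers with product -20 and sum -8 are -10 and 2.

(b + 2)(b - 10)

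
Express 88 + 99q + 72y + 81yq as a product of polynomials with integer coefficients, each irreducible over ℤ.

(9q + 8)(9y + 11)

Group as (81yq + 72y) + (99q + 88) = 9y(9q + 8) + 11(9q + 8).
Both groups share the factor (9q + 8).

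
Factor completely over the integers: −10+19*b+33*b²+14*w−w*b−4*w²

−(4*w−11*b−10)*(w+3*b−1)

Group: −w*(4*w−11*b−10) + (−3*b+1)*(4*w−11*b−10); both groups contain (4*w−11*b−10).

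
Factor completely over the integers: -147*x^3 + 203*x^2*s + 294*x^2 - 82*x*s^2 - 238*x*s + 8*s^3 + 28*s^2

Group: 7*x*(-21*x^2 + 26*x*s + 42*x - 8*s^2 - 28*s) - s*(-21*x^2 + 26*x*s + 42*x - 8*s^2 - 28*s); both groups contain (-21*x^2 + 26*x*s + 42*x - 8*s^2 - 28*s), so (7*x - s) is a factor with cofactor -21*x^2 + 26*x*s + 42*x - 8*s^2 - 28*s.
The cofactor groups again: -21*x^2 + 26*x*s + 42*x - 8*s^2 - 28*s = -7*x*(3*x - 2*s) + (4*s + 14)*(3*x - 2*s); both groups contain (3*x - 2*s), giving -(7*x - 4*s - 14)*(3*x - 2*s).

-(3*x - 2*s)*(7*x - 4*s - 14)*(7*x - s)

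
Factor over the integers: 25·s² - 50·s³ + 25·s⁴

Pull out the common factor 25·s², leaving s² - 2·s + 1.
Recognize a perfect-square trinomial with the parts 1 and s.

25·s²·(s - 1)²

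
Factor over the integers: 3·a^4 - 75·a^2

Pull out the common factor 3·a^2; a^2 - 25 is a difference of squares.

3·a^2·(a + 5)·(a - 5)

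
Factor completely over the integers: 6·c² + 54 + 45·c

3·(2·c + 3)·(c + 6)

Pull out the common factor 3, then factor the remaining trinomial.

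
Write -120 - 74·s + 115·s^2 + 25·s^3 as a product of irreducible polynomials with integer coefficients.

(5·s + 4)·(5·s - 6)·(s + 5)

By the rational root theorem, s = -5 is a root, giving the factor (s + 5) and quotient 25·s^2 - 10·s - 24.
The remaining quadratic factors as (5·s + 4)(5·s - 6).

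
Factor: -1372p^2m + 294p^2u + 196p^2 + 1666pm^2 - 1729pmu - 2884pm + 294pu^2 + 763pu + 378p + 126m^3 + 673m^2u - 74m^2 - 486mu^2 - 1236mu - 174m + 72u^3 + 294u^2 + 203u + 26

Group: 7p(-196pm + 42pu + 28p - 14m^2 - 81mu - 12m + 18u^2 + 15u + 2) + (-9m + 4u + 13)(-196pm + 42pu + 28p - 14m^2 - 81mu - 12m + 18u^2 + 15u + 2); both groups contain (-196pm + 42pu + 28p - 14m^2 - 81mu - 12m + 18u^2 + 15u + 2), so (7p - 9m + 4u + 13) is a factor with cofactor -196pm + 42pu + 28p - 14m^2 - 81mu - 12m + 18u^2 + 15u + 2.
The cofactor groups again: -196pm + 42pu + 28p - 14m^2 - 81mu - 12m + 18u^2 + 15u + 2 = -14p(14m - 3u - 2) + (-m - 6u - 1)(14m - 3u - 2); both groups contain (14m - 3u - 2), giving -(14p + m + 6u + 1)(14m - 3u - 2).

-(7p - 9m + 4u + 13)(14m - 3u - 2)(14p + m + 6u + 1)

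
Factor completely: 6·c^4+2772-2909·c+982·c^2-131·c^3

Testing divisors of the constant over divisors of the leading coefficient, c = 11/6 is a root, so (6·c-11) divides it; the quotient is c^3-20·c^2+127·c-252.
Then c = 4 is a root, so (c-4) divides it; the quotient is c^2-16·c+63.
The remaining quadratic factors as (c-7)(c-9).

(6·c-11)·(c-4)·(c-7)·(c-9)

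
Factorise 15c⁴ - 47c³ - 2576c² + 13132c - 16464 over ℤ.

(3c - 7)(5c - 14)(c + 14)(c - 12)

By the rational root theorem, c = 12 is a root, so (c - 12) divides it; the quotient is 15c³ + 133c² - 980c + 1372.
Next, c = -14 is a root, so (c + 14) is a factor; dividing leaves 15c² - 77c + 98.
The remaining quadratic factors as (5c - 14)(3c - 7).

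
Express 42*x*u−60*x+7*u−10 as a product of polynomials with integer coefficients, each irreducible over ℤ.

(6*x+1)*(7*u−10)

Group as (42*x*u−60*x) + (7*u−10) = 6*x*(7*u−10) + (7*u−10).
Both groups share the factor (7*u−10).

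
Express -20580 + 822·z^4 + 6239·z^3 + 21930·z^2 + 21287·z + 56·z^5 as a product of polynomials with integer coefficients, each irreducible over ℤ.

(2·z + 7)·(4·z + 15)·(7·z - 4)·(z^2 + 8·z + 49)

By the rational root theorem, z = -7/2 is a root, so (2·z + 7) is a factor; dividing leaves 28·z^4 + 313·z^3 + 2024·z^2 + 3881·z - 2940.
Then z = 4/7 is a root, so (7·z - 4) is a factor; dividing leaves 4·z^3 + 47·z^2 + 316·z + 735.
Then z = -15/4 is a root, so (4·z + 15) is a factor; dividing leaves z^2 + 8·z + 49.
The quadratic z^2 + 8·z + 49 has discriminant -132 < 0 and is irreducible over ℤ.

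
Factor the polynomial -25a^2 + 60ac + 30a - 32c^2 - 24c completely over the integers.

Group: -5a(5a - 8c - 6) + 4c(5a - 8c - 6); both groups contain (5a - 8c - 6).

-(5a - 4c)(5a - 8c - 6)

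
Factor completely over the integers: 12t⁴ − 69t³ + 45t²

Pull out the common factor 3t², then factor the remaining trinomial.

3t²(4t − 3)(t − 5)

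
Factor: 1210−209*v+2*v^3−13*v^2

By the rational root theorem, v = 11 is a root, so (v−11) divides it; the quotient is 2*v^2+9*v−110.
The remaining quadratic factors as (2*v−11)(v+10).

(2*v−11)*(v+10)*(v−11)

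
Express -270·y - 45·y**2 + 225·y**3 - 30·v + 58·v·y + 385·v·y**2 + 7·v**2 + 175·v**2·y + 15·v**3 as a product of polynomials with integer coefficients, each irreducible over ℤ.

Group: v·(15·v**2 + 40·v·y + 7·v + 25·y**2 - 5·y - 30) + 9·y·(15·v**2 + 40·v·y + 7·v + 25·y**2 - 5·y - 30); both groups contain (15·v**2 + 40·v·y + 7·v + 25·y**2 - 5·y - 30), so (v + 9·y) is a factor with cofactor 15·v**2 + 40·v·y + 7·v + 25·y**2 - 5·y - 30.
The cofactor groups again: 15·v**2 + 40·v·y + 7·v + 25·y**2 - 5·y - 30 = 5·v·(3·v + 5·y + 5) + (5·y - 6)·(3·v + 5·y + 5); both groups contain (3·v + 5·y + 5), giving (5·v + 5·y - 6)·(3·v + 5·y + 5).

(3·v + 5·y + 5)·(5·v + 5·y - 6)·(v + 9·y)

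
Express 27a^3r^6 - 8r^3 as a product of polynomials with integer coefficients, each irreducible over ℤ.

r^3(3ar - 2)(9a^2r^2 + 6ar + 4)

Every term has a factor of r^3; factoring it out leaves 27a^3r^3 - 8.
Recognize a difference of cubes with the parts 3ar and 2.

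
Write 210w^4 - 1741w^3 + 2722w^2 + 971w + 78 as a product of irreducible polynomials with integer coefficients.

(5w - 13)(6w + 1)(7w + 1)(w - 6)

Trying the rational-root candidates, w = 13/5 is a root, giving the factor (5w - 13) and quotient 42w^3 - 239w^2 - 77w - 6.
Next, w = 6 is a root, so (w - 6) is a factor; dividing leaves 42w^2 + 13w + 1.
The remaining quadratic factors as (6w + 1)(7w + 1).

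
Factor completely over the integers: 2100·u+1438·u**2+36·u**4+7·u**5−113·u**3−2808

By the rational root theorem, u = 6/7 is a root, so (7·u−6) divides it; the quotient is u**4+6·u**3−11·u**2+196·u+468.
Continuing, u = −9 is a root, giving the factor (u+9) and quotient u**3−3·u**2+16·u+52.
Continuing, u = −2 is a root, so (u+2) divides it; the quotient is u**2−5·u+26.
The quadratic u**2−5·u+26 has discriminant −79 < 0 and is irreducible over ℤ.

(7·u−6)·(u+2)·(u+9)·(u**2−5·u+26)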